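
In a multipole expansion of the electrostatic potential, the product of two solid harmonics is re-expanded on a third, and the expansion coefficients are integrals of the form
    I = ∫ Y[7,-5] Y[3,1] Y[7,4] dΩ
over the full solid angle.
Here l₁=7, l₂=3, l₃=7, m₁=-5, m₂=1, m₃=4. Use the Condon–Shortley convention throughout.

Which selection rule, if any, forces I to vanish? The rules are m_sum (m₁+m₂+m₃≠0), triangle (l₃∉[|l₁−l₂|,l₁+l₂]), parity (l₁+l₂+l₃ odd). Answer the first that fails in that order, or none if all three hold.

parity

azimuthal sum: -5 + 1 + 4 = 0  ✓
4 ≤ 7 ≤ 10 (triangle on l)  ✓
L = 7 + 3 + 7 = 17 (odd)  ✗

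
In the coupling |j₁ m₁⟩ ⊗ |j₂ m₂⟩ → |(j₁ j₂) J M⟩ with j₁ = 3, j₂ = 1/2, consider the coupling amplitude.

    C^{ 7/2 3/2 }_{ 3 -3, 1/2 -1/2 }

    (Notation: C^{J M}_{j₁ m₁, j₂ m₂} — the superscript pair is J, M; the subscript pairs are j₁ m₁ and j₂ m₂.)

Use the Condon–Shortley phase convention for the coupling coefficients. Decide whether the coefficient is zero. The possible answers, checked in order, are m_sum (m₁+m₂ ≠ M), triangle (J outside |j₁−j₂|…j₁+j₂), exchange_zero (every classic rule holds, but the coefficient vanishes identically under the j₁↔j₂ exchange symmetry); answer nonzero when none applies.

m-sum: m₁+m₂ = -3+(-1/2) = -7/2, M = 3/2  ✗ ⇒ coefficient is 0

m_sum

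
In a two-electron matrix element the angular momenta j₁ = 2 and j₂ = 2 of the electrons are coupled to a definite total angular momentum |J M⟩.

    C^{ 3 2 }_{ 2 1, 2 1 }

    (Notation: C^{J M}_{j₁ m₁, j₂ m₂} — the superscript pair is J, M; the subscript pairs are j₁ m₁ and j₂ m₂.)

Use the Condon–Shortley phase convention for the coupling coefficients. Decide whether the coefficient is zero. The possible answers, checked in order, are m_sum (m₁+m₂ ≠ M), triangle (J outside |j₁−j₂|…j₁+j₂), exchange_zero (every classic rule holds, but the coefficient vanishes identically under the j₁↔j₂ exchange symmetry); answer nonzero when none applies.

exchange_zero

m-sum: m₁+m₂ = 1+1 = 2, M = 2  ✓
triangle: |j₁−j₂| = 0 ≤ J = 3 ≤ j₁+j₂ = 4  ✓
exchange: j₁=j₂ and m₁=m₂, and (−1)^(j₁+j₂−J) = (−1)^1 = −1 forces ⟨j₁m₁;j₂m₂|JM⟩ = −⟨j₂m₂;j₁m₁|JM⟩ = −⟨j₁m₁;j₂m₂|JM⟩ ⇒ the coefficient vanishes identically
Racah sum check: Σ_k collapses to 0 ⇒ CG = 0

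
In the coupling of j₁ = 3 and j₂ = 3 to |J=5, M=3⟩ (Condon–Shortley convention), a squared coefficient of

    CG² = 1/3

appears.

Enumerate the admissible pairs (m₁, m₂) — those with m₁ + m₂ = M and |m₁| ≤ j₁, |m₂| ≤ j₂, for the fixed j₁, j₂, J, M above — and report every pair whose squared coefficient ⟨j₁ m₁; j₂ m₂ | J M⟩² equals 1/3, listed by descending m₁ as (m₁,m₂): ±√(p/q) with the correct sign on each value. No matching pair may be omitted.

Admissible pairs with m₁+m₂ = M = 3: (0,3), (1,2), (2,1), (3,0)
  (m₁,m₂)=(3,0): CG² = 1/3, CG = +√(1/3)   ← matches the target
  (m₁,m₂)=(2,1): CG² = 1/6, CG = +√(1/6)
  (m₁,m₂)=(1,2): CG² = 1/6, CG = −√(1/6)
  (m₁,m₂)=(0,3): CG² = 1/3, CG = −√(1/3)   ← matches the target
Pairs with CG² = 1/3: (3,0): +√(1/3); (0,3): −√(1/3)

(3,0): +√(1/3); (0,3): −√(1/3)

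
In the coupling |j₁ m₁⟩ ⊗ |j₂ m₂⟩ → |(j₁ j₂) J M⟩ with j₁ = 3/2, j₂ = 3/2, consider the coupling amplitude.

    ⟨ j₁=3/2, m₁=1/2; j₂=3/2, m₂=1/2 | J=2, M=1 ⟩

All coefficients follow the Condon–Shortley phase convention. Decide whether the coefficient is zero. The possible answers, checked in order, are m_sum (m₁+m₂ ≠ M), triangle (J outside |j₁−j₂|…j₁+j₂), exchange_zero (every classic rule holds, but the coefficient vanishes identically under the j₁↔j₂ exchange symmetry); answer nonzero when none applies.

exchange_zero

m-sum: m₁+m₂ = 1/2+1/2 = 1, M = 1  ✓
triangle: |j₁−j₂| = 0 ≤ J = 2 ≤ j₁+j₂ = 3  ✓
exchange: j₁=j₂ and m₁=m₂, and (−1)^(j₁+j₂−J) = (−1)^1 = −1 forces ⟨j₁m₁;j₂m₂|JM⟩ = −⟨j₂m₂;j₁m₁|JM⟩ = −⟨j₁m₁;j₂m₂|JM⟩ ⇒ the coefficient vanishes identically
Racah sum check: Σ_k collapses to 0 ⇒ CG = 0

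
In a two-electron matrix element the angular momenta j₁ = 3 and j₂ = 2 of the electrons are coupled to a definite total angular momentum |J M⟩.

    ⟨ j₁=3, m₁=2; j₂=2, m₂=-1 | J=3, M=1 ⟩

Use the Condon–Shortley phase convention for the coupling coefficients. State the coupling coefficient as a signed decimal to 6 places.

+0.500000  (= +√(1/4))

√[7·2!4!2!/9! · 5!1!1!3!4!2!] = √(64)
  +(−1)^0/∏(0,2,1,1,3,1)! = 1/12  (running 1/12)
  +(−1)^1/∏(1,1,0,0,4,2)! = -1/48  (running 1/16)
⟨..|..⟩ = √(64)·(1/16) = +0.500000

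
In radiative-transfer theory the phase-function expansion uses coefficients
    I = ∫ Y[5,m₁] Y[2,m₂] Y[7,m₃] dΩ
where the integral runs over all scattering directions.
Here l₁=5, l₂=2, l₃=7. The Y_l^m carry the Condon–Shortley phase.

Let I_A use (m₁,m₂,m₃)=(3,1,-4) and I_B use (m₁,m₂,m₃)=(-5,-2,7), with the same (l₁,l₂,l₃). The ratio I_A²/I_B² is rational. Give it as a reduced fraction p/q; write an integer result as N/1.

l's match ⇒ only the (l;m) 3-j factors differ between A and B.
A: triangle coeff Δ(5,2,7) = 1/15015; Σ_t [0,0]: t=0:+1/483840 = 1/483840; (3j)²=3/91 [(5 2 7; 3 1 -4)], sign=-1
B: triangle coeff Δ(5,2,7) = 1/15015; Σ_t [0,0]: t=0:+1/87091200 = 1/87091200; (3j)²=1/15 [(5 2 7; -5 -2 7)], sign=+1
I_A²/I_B² = (3/91)/(1/15) = 45/91

45/91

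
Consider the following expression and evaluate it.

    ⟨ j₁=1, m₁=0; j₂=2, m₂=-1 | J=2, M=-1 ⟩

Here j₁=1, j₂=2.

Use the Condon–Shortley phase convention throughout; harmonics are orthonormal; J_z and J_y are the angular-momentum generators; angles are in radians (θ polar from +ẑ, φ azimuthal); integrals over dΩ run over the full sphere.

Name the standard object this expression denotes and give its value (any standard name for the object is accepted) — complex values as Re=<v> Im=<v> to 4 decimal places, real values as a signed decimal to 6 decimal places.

Clebsch–Gordan coefficient, +√(1/6) ≈ +0.408248

This is a Clebsch–Gordan (vector-coupling) coefficient.
√[5·1!1!3!/6! · 1!1!1!3!1!3!] = √(3/2)
  +(−1)^0/∏(0,1,1,1,0,2)! = 1/2  (running 1/2)
  +(−1)^1/∏(1,0,0,0,1,3)! = -1/6  (running 1/3)
⟨..|..⟩ = √(3/2)·(1/3) = +0.408248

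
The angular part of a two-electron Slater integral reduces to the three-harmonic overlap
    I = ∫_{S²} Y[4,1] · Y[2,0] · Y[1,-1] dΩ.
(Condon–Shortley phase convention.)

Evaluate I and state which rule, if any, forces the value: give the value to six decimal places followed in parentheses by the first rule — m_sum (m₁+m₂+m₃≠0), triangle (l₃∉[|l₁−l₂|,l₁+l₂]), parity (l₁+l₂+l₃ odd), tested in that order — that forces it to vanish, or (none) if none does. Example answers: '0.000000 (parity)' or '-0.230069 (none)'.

0.000000 (triangle)

|4−2|≤1≤4+2 violated ⇒ I = 0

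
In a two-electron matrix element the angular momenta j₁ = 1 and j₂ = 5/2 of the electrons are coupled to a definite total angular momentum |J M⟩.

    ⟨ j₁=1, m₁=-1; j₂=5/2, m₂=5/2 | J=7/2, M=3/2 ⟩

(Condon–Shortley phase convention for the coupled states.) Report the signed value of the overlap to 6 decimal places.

+0.218218  (= +√(1/21))

j₁+j₂−J=0  J+j₁−j₂=2  J−j₁+j₂=5  j₁+j₂+J+1=8
(j₁±m₁, j₂±m₂, J±M) = (0,2,5,0,5,2)
P² = 19200/7
sum k=0..0:
  [0] +1/240 = 1/240
S = 1/240
C² = P²·S² = 1/21 ; C = +0.218218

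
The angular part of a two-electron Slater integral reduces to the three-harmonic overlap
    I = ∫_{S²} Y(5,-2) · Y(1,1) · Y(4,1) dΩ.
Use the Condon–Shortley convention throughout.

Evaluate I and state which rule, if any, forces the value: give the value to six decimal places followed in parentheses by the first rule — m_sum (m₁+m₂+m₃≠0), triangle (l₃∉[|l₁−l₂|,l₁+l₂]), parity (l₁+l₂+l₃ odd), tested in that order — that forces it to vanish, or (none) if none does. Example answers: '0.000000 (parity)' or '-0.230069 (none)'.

Rules hold: Σm=0, L=10 even, 4≤4≤6.
N = 11·3·9 = 297
Δ = 2!·8!·0!/11! = 1/495
Racah Σ t=1..1: t=1:−1/576 = -1/576
⇒ 3j(5 1 4; 0 0 0)² = 5/99, sgn -1
Racah Σ t=2..2: t=2:+1/1440 = 1/1440
⇒ 3j(5 1 4; -2 1 1)² = 7/165, sgn -1
4πI² = N·(3j₀)²·(3jₘ)² = 7/11
I = +1·√(0.636364/4π) = 0.22503380
No selection rule forces the value: the integral is nonzero (none).

0.225034 (none)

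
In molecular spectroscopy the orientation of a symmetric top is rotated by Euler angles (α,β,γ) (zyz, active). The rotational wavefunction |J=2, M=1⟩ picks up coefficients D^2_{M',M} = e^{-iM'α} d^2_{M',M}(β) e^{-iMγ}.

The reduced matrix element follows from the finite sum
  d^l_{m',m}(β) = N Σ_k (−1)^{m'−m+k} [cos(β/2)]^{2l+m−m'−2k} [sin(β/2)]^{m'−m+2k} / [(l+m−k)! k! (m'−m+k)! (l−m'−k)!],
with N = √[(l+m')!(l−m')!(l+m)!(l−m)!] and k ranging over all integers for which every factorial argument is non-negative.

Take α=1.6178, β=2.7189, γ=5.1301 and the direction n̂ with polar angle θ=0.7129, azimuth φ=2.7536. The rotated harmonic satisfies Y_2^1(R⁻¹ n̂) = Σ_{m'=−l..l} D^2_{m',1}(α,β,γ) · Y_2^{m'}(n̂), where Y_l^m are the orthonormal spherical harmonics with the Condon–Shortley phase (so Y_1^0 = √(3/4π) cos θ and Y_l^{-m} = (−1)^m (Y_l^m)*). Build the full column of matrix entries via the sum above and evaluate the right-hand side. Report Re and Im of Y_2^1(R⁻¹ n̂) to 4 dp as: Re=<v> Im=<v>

Need the full column D^2_{m',1} for m'=−2..2 at α=1.6178, β=2.7189, γ=5.1301.
cos(β/2)=0.209776, sin(β/2)=0.977749
d^2_{-2,1}: single k=3 term ⇒ +0.392166;  D = -0.124740-0.371798i
d^2_{-1,1}: k∈[2..3] ⇒ +0.126209 -0.913924 = -0.787715;  D = +0.734207-0.285369i
d^2_{0,1}: k∈[1..2] ⇒ +0.022109 -0.480303 = -0.458193;  D = -0.185875-0.418798i
d^2_{1,1}: k∈[0..1] ⇒ +0.001937 -0.126209 = -0.124272;  D = -0.111093+0.055695i
d^2_{2,1}: single k=0 term ⇒ -0.018052;  D = +0.008840+0.015740i
Y_2^{m'}(θ=0.7129,φ=2.7536) and Σ D·Y over m':
  (-0.1247-0.3718i)·(+0.1179+0.1157i)  (+0.7342-0.2854i)·(-0.3538-0.1446i)  (-0.1859-0.4188i)·(+0.2261+0.0000i)  (-0.1111+0.0557i)·(+0.3538-0.1446i)  (+0.0088+0.0157i)·(+0.1179-0.1157i)
Y_2^1(R⁻¹ n̂) = -0.343124-0.121553i

Re=-0.3431 Im=-0.1216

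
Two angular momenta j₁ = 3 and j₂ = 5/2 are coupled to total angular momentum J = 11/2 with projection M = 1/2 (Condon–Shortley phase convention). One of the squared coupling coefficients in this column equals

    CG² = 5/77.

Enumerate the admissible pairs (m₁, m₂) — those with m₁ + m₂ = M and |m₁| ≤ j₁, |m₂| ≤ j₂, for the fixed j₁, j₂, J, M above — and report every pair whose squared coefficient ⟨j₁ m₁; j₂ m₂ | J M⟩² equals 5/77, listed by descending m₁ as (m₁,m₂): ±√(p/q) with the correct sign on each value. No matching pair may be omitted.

(2,-3/2): +√(5/77)

Admissible pairs with m₁+m₂ = M = 1/2: (-2,5/2), (-1,3/2), (0,1/2), (1,-1/2), (2,-3/2), (3,-5/2)
  (m₁,m₂)=(3,-5/2): CG² = 1/462, CG = +√(1/462)
  (m₁,m₂)=(2,-3/2): CG² = 5/77, CG = +√(5/77)   ← matches the target
  (m₁,m₂)=(1,-1/2): CG² = 25/77, CG = +√(25/77)
  (m₁,m₂)=(0,1/2): CG² = 100/231, CG = +√(100/231)
  (m₁,m₂)=(-1,3/2): CG² = 25/154, CG = +√(25/154)
  (m₁,m₂)=(-2,5/2): CG² = 1/77, CG = +√(1/77)
Pairs with CG² = 5/77: (2,-3/2): +√(5/77)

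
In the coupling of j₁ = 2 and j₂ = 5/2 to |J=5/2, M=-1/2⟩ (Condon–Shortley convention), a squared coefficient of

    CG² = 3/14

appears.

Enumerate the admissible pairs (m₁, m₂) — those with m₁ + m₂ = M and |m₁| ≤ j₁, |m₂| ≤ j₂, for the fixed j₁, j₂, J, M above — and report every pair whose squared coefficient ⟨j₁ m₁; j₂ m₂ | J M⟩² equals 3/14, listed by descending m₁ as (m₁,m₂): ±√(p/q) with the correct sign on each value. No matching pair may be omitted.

(2,-5/2): +√(3/14)

Admissible pairs with m₁+m₂ = M = -1/2: (-2,3/2), (-1,1/2), (0,-1/2), (1,-3/2), (2,-5/2)
  (m₁,m₂)=(2,-5/2): CG² = 3/14, CG = +√(3/14)   ← matches the target
  (m₁,m₂)=(1,-3/2): CG² = 6/35, CG = +√(6/35)
  (m₁,m₂)=(0,-1/2): CG² = 8/35, CG = −√(8/35)
  (m₁,m₂)=(-1,1/2): CG² = 0/1, CG = 0
  (m₁,m₂)=(-2,3/2): CG² = 27/70, CG = +√(27/70)
Pairs with CG² = 3/14: (2,-5/2): +√(3/14)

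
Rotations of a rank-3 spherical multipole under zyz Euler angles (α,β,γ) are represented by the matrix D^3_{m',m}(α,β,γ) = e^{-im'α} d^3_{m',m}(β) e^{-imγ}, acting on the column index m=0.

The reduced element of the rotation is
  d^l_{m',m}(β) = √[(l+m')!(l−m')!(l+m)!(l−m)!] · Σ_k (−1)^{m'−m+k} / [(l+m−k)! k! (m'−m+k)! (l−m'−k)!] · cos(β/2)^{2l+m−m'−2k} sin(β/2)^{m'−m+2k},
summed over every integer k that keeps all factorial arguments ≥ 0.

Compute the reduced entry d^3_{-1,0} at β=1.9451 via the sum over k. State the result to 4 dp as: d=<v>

d=-0.1336

d^3_{-1,0}(β=1.9451) via the finite sum:
Half-angle: c=0.563194, s=0.826325. N=√(2·24·6·6)=41.569219
k∈{1,2,3} keeps every argument non-negative
  k=1: (−1)^0·41.5692/(12)·0.5632^5·0.8263^1 = +0.162193
  k=2: (−1)^1·41.5692/(4)·0.5632^3·0.8263^3 = -1.047462
  k=3: (−1)^2·41.5692/(12)·0.5632^1·0.8263^5 = +0.751627
d^3_{-1,0}(1.9451) = +0.162193 -1.047462 +0.751627 = -0.133643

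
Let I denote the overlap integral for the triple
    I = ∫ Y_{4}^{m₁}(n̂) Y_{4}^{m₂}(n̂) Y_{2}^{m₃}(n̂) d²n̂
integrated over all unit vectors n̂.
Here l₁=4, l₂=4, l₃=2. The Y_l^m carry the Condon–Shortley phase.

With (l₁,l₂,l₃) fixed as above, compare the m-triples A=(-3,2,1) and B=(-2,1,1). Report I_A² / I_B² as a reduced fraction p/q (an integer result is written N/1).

175/81

l's match ⇒ only the (l;m) 3-j factors differ between A and B.
A: triangle coeff Δ(4,4,2) = 1/13860; Σ_t [5,6]: t=5:−1/240 t=6:+1/1440 = -1/288; (3j)²=5/132 [(4 4 2; -3 2 1)], sign=+1
B: triangle coeff Δ(4,4,2) = 1/13860; Σ_t [4,5]: t=4:+1/96 t=5:−1/240 = 1/160; (3j)²=27/1540 [(4 4 2; -2 1 1)], sign=-1
I_A²/I_B² = (5/132)/(27/1540) = 175/81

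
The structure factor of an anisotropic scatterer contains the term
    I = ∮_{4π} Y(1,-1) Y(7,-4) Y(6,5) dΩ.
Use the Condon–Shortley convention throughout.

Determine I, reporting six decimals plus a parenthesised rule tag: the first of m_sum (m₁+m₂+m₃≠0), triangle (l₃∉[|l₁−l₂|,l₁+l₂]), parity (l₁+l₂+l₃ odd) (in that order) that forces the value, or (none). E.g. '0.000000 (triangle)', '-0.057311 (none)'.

Rules hold: Σm=0, L=14 even, 6≤6≤8.
N = 3·15·13 = 585
Δ = 2!·0!·12!/15! = 1/1365
Racah Σ t=1..1: t=1:−1/518400 = -1/518400
⇒ 3j(1 7 6; 0 0 0)² = 7/195, sgn -1
Racah Σ t=2..2: t=2:+1/79833600 = 1/79833600
⇒ 3j(1 7 6; -1 -4 5)² = 1/455, sgn -1
4πI² = N·(3j₀)²·(3jₘ)² = 3/65
I = +1·√(0.0461538/4π) = 0.06060368
No selection rule forces the value: the integral is nonzero (none).

0.060604 (none)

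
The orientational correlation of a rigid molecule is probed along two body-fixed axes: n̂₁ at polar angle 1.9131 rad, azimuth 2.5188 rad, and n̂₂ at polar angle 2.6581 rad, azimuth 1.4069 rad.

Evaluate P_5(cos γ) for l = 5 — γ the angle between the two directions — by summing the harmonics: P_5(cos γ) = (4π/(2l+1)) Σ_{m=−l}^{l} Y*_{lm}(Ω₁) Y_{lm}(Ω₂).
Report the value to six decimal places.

0.109269

Expand P_5 via completeness: Σ_{m} conj(Y_{5,m}) at Ω₁ times Y_{5,m} at Ω₂ —
  m=-5: (+0.344107+0.009510i) × (+0.007364-0.006878i) = +0.002599-0.002297i  (running Σ = +0.002599-0.002297i)
  m=-4: (+0.308697+0.234878i) × (-0.048108-0.036998i) = -0.006161-0.022721i  (running Σ = -0.003561-0.025017i)
  m=-3: (+0.001187+0.003869i) × (-0.099352+0.185511i) = -0.000836-0.000164i  (running Σ = -0.004397-0.025182i)
  m=-2: (+0.106767-0.316644i) × (+0.414974+0.141116i) = +0.088989-0.116332i  (running Σ = +0.084592-0.141514i)
  m=-1: (+0.076154-0.054689i) × (+0.071173-0.430364i) = -0.018116-0.036666i  (running Σ = +0.066476-0.178180i)
  m=0: (-0.310630-0.000000i) × (+0.120090+0.000000i) = -0.037303-0.000000i  (running Σ = +0.029172-0.178180i)
  m=1: (-0.076154-0.054689i) × (-0.071173-0.430364i) = -0.018116+0.036666i  (running Σ = +0.011057-0.141514i)
  m=2: (+0.106767+0.316644i) × (+0.414974-0.141116i) = +0.088989+0.116332i  (running Σ = +0.100046-0.025182i)
  m=3: (-0.001187+0.003869i) × (+0.099352+0.185511i) = -0.000836+0.000164i  (running Σ = +0.099210-0.025017i)
  m=4: (+0.308697-0.234878i) × (-0.048108+0.036998i) = -0.006161+0.022721i  (running Σ = +0.093049-0.002297i)
  m=5: (-0.344107+0.009510i) × (-0.007364-0.006878i) = +0.002599+0.002297i  (running Σ = +0.095648-0.000000i)
Accumulated sum +0.095648-0.000000i; after 4π/(2l+1) scaling, +0.109269-0.000000i ⇒ P_5 = 0.109269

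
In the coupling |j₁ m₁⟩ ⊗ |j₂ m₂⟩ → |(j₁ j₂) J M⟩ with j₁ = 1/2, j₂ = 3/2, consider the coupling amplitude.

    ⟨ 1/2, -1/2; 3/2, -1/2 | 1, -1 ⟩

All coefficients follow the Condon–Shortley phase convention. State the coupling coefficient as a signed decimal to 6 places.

-0.500000  (= −√(1/4))

√[3·1!0!2!/4! · 0!1!1!2!0!2!] = √(1)
  +(−1)^1/∏(1,0,0,0,0,2)! = -1/2  (running -1/2)
⟨..|..⟩ = √(1)·(-1/2) = -0.500000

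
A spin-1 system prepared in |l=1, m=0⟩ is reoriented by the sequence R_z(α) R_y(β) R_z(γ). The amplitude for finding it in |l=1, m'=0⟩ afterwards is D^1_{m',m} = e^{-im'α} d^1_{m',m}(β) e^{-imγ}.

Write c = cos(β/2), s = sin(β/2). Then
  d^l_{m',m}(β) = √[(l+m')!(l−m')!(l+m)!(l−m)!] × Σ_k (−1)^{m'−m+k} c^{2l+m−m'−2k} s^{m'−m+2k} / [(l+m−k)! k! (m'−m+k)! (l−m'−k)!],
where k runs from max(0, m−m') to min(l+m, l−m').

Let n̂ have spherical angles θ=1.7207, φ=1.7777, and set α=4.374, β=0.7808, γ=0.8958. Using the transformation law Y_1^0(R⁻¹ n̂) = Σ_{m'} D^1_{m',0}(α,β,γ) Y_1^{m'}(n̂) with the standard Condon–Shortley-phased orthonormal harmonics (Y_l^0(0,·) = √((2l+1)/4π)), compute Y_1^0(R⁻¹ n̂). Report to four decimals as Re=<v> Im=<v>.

Need the full column D^1_{m',0} for m'=−1..1 at α=4.3740, β=0.7808, γ=0.8958.
cos(β/2)=0.924757, sin(β/2)=0.380558
d^1_{-1,0}: single k=1 term ⇒ +0.497696;  D = -0.165219-0.469472i
d^1_{0,0}: k∈[0..1] ⇒ +0.855175 -0.144825 = +0.710351;  D = +0.710351+0.000000i
d^1_{1,0}: single k=0 term ⇒ -0.497696;  D = +0.165219-0.469472i
Y_1^{m'}(θ=1.7207,φ=1.7777) and Σ D·Y over m':
  (-0.1652-0.4695i)·(-0.0702-0.3343i)  (+0.7104+0.0000i)·(-0.0730+0.0000i)  (+0.1652-0.4695i)·(+0.0702-0.3343i)
Y_1^0(R⁻¹ n̂) = -0.342564+0.000000i

Re=-0.3426 Im=0.0000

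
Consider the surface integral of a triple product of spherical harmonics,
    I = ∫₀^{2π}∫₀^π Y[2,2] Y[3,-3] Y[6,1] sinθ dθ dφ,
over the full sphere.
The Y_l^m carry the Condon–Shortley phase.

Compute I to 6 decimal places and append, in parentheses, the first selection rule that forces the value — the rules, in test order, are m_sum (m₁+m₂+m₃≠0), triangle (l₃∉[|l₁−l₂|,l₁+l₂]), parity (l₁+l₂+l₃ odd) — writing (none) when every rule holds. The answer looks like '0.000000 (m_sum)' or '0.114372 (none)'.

0.000000 (triangle)

|2−3|≤6≤2+3 violated ⇒ I = 0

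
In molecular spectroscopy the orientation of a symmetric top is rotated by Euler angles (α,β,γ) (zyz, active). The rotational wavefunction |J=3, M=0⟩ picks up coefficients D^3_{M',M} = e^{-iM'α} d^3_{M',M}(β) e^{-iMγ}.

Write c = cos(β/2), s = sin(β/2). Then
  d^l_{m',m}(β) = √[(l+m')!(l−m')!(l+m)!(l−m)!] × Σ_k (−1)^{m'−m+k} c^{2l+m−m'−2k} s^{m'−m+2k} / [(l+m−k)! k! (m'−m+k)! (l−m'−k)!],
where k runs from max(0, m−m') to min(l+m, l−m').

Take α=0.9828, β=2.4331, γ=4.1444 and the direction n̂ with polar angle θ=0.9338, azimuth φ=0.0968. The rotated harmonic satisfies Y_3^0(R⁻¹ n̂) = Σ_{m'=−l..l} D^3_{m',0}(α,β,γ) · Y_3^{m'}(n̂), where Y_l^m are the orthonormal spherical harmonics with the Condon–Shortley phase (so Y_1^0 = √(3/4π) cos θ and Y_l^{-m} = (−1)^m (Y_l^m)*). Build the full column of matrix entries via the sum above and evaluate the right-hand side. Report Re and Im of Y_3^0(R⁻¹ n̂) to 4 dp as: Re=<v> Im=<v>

Re=0.1319 Im=0.0000

Need the full column D^3_{m',0} for m'=−3..3 at α=0.9828, β=2.4331, γ=4.1444.
cos(β/2)=0.346884, sin(β/2)=0.937908
d^3_{-3,0}: single k=3 term ⇒ +0.154009;  D = -0.151144+0.029569i
d^3_{-2,0}: k∈[2..3] ⇒ +0.069762 -0.509999 = -0.440238;  D = +0.169327-0.406371i
d^3_{-1,0}: k∈[1..3] ⇒ +0.016318 -0.357886 +0.872120 = +0.530552;  D = +0.294295+0.441448i
d^3_{0,0}: k∈[0..3] ⇒ +0.001742 -0.114630 +0.838014 -0.680710 = +0.044417;  D = +0.044417+0.000000i
d^3_{1,0}: k∈[0..2] ⇒ -0.016318 +0.357886 -0.872120 = -0.530552;  D = -0.294295+0.441448i
d^3_{2,0}: k∈[0..1] ⇒ +0.069762 -0.509999 = -0.440238;  D = +0.169327+0.406371i
d^3_{3,0}: single k=0 term ⇒ -0.154009;  D = +0.151144+0.029569i
Y_3^{m'}(θ=0.9338,φ=0.0968) and Σ D·Y over m':
  (-0.1511+0.0296i)·(+0.2077-0.0621i)  (+0.1693-0.4064i)·(+0.3855-0.0756i)  (+0.2943+0.4414i)·(+0.1988-0.0193i)  (+0.0444+0.0000i)·(-0.2733+0.0000i)  (-0.2943+0.4414i)·(-0.1988-0.0193i)  (+0.1693+0.4064i)·(+0.3855+0.0756i)  (+0.1511+0.0296i)·(-0.2077-0.0621i)
Y_3^0(R⁻¹ n̂) = +0.131938+0.000000i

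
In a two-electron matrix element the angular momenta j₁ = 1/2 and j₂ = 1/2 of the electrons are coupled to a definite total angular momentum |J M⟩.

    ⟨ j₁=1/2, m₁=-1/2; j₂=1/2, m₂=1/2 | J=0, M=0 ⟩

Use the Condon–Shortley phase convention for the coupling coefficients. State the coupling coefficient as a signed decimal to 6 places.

triangle: 1!*0!*0!/2! = 1/2
(j±m)!: 0!*1!*1!*0!*0!*0! = 1
prefactor² = (2J+1)*Δ*N² = 1/2
  k=1: −1/(1!*0!*0!*0!*0!*0!) = -1
Σ = -1  ⇒  CG² = 1/2*(-1)² = 1/2
CG = −√(1/2) = -0.707107

−√(1/2) = -0.707107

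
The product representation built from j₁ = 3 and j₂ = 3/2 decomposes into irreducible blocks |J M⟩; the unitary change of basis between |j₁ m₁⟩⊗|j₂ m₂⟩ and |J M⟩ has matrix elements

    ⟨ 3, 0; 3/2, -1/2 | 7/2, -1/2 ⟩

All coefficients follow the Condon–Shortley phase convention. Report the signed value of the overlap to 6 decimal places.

√[8·1!5!2!/9! · 3!3!1!2!3!4!] = √(384/7)
  +(−1)^0/∏(0,1,3,1,2,1)! = 1/12  (running 1/12)
  +(−1)^1/∏(1,0,2,0,3,2)! = -1/24  (running 1/24)
⟨..|..⟩ = √(384/7)·(1/24) = +0.308607

+0.308607  (= +√(2/21))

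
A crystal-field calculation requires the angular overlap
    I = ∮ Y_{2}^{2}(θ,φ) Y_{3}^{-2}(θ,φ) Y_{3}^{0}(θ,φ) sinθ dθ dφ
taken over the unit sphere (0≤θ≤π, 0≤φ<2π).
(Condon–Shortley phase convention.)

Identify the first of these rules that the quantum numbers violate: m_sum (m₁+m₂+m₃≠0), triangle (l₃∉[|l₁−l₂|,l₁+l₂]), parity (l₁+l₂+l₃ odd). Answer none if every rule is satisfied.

none

azimuthal sum: 2 − 2 + 0 = 0  ✓
1 ≤ 3 ≤ 5 (triangle on l)  ✓
L = 2 + 3 + 3 = 8 (even)  ✓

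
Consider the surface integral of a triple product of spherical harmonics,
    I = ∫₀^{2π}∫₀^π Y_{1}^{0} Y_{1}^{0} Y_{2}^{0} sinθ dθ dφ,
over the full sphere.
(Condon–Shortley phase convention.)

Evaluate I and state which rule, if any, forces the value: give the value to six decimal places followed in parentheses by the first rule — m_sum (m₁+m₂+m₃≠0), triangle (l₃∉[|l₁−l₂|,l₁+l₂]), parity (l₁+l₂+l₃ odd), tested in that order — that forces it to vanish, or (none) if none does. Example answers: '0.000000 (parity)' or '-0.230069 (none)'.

Checks pass: Σm=0; 4 even; l₃=2∈[0,2].
(2·1+1)(2·1+1)(2·2+1) = 45
Δ: 0! 2! 2! / 5! → 1/30
sum: t=0:+1/1 = 1/1
3j²(1 1 2; 0 0 0) = Δ·Π!·Σ² = 2/15  (sign +1)
(m-triple is (0,0,0) — same symbol as above.)
combine: 4πI² = 45·2/15·2/15 = 4/5
take √, sign +1: I = 0.25231325
No selection rule forces the value: the integral is nonzero (none).

0.252313 (none)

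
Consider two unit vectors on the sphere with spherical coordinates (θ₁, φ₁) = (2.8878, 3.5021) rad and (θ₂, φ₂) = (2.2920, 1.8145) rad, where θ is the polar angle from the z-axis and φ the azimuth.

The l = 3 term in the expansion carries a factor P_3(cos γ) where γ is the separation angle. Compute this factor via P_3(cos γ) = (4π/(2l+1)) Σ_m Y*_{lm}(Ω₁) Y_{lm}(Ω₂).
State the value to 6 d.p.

Addition theorem: P_3(cos γ) = (4π/7) Σ_m Y*_{lm}(Ω₁) Y_{lm}(Ω₂), m = −3…3:
  [-3]  conj(Y_{3,-3})(Ω₁) = -0.003104-0.005829i ; Y_{3,-3}(Ω₂) = +0.118002+0.131563i ; Δ = +0.000401-0.001096i
  [-2]  conj(Y_{3,-2})(Ω₁) = -0.046842-0.041168i ; Y_{3,-2}(Ω₂) = +0.336282-0.178250i ; Δ = -0.023090-0.005494i
  [-1]  conj(Y_{3,-1})(Ω₁) = -0.279776-0.105471i ; Y_{3,-1}(Ω₂) = -0.069103-0.277916i ; Δ = -0.009979+0.085043i
  [+0]  conj(Y_{3,0})(Ω₁) = -0.608588-0.000000i ; Y_{3,0}(Ω₂) = +0.202074+0.000000i ; Δ = -0.122980-0.000000i
  [+1]  conj(Y_{3,1})(Ω₁) = +0.279776-0.105471i ; Y_{3,1}(Ω₂) = +0.069103-0.277916i ; Δ = -0.009979-0.085043i
  [+2]  conj(Y_{3,2})(Ω₁) = -0.046842+0.041168i ; Y_{3,2}(Ω₂) = +0.336282+0.178250i ; Δ = -0.023090+0.005494i
  [+3]  conj(Y_{3,3})(Ω₁) = +0.003104-0.005829i ; Y_{3,3}(Ω₂) = -0.118002+0.131563i ; Δ = +0.000401+0.001096i
Σ over m = -0.188317-0.000000i; ×(4π/7) → -0.338065-0.000000i. Real part: -0.338065

-0.338065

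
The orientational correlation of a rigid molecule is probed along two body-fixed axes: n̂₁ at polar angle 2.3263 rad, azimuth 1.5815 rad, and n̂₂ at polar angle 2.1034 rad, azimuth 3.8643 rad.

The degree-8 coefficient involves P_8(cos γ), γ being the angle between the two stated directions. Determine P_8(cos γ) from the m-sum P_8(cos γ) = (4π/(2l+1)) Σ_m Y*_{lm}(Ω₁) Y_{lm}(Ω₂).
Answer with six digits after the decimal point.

Expand P_8 via completeness: Σ_{m} conj(Y_{8,m}) at Ω₁ times Y_{8,m} at Ω₂ —
  [-8]  conj(Y_{8,-8})(Ω₁) = +0.040483+0.003475i ; Y_{8,-8}(Ω₂) = +0.137116+0.075179i ; Δ = +0.005290+0.003520i
  [-7]  conj(Y_{8,-7})(Ω₁) = -0.011460+0.152660i ; Y_{8,-7}(Ω₂) = +0.125228+0.346758i ; Δ = -0.054371+0.015144i
  [-6]  conj(Y_{8,-6})(Ω₁) = -0.338209-0.021750i ; Y_{8,-6}(Ω₂) = -0.162085+0.410395i ; Δ = +0.063745-0.135274i
  [-5]  conj(Y_{8,-5})(Ω₁) = +0.024698-0.461047i ; Y_{8,-5}(Ω₂) = -0.151400+0.077277i ; Δ = +0.031889+0.071711i
  [-4]  conj(Y_{8,-4})(Ω₁) = +0.298238+0.012777i ; Y_{8,-4}(Ω₂) = +0.249557+0.063925i ; Δ = +0.073611+0.022254i
  [-3]  conj(Y_{8,-3})(Ω₁) = +0.004476-0.139357i ; Y_{8,-3}(Ω₂) = +0.177204+0.260511i ; Δ = +0.037097-0.023528i
  [-2]  conj(Y_{8,-2})(Ω₁) = +0.381528+0.008169i ; Y_{8,-2}(Ω₂) = +0.013565-0.107621i ; Δ = +0.006054-0.040950i
  [-1]  conj(Y_{8,-1})(Ω₁) = -0.000390+0.036464i ; Y_{8,-1}(Ω₂) = +0.252381-0.222567i ; Δ = +0.008017+0.009290i
  [+0]  conj(Y_{8,0})(Ω₁) = +0.368182-0.000000i ; Y_{8,0}(Ω₂) = -0.060206+0.000000i ; Δ = -0.022167+0.000000i
  [+1]  conj(Y_{8,1})(Ω₁) = +0.000390+0.036464i ; Y_{8,1}(Ω₂) = -0.252381-0.222567i ; Δ = +0.008017-0.009290i
  [+2]  conj(Y_{8,2})(Ω₁) = +0.381528-0.008169i ; Y_{8,2}(Ω₂) = +0.013565+0.107621i ; Δ = +0.006054+0.040950i
  [+3]  conj(Y_{8,3})(Ω₁) = -0.004476-0.139357i ; Y_{8,3}(Ω₂) = -0.177204+0.260511i ; Δ = +0.037097+0.023528i
  [+4]  conj(Y_{8,4})(Ω₁) = +0.298238-0.012777i ; Y_{8,4}(Ω₂) = +0.249557-0.063925i ; Δ = +0.073611-0.022254i
  [+5]  conj(Y_{8,5})(Ω₁) = -0.024698-0.461047i ; Y_{8,5}(Ω₂) = +0.151400+0.077277i ; Δ = +0.031889-0.071711i
  [+6]  conj(Y_{8,6})(Ω₁) = -0.338209+0.021750i ; Y_{8,6}(Ω₂) = -0.162085-0.410395i ; Δ = +0.063745+0.135274i
  [+7]  conj(Y_{8,7})(Ω₁) = +0.011460+0.152660i ; Y_{8,7}(Ω₂) = -0.125228+0.346758i ; Δ = -0.054371-0.015144i
  [+8]  conj(Y_{8,8})(Ω₁) = +0.040483-0.003475i ; Y_{8,8}(Ω₂) = +0.137116-0.075179i ; Δ = +0.005290-0.003520i
Total Σ_m = +0.320496+0.000000i. Multiply by 0.739198: +0.236910+0.000000i. P_8(cos γ) = 0.236910

0.236910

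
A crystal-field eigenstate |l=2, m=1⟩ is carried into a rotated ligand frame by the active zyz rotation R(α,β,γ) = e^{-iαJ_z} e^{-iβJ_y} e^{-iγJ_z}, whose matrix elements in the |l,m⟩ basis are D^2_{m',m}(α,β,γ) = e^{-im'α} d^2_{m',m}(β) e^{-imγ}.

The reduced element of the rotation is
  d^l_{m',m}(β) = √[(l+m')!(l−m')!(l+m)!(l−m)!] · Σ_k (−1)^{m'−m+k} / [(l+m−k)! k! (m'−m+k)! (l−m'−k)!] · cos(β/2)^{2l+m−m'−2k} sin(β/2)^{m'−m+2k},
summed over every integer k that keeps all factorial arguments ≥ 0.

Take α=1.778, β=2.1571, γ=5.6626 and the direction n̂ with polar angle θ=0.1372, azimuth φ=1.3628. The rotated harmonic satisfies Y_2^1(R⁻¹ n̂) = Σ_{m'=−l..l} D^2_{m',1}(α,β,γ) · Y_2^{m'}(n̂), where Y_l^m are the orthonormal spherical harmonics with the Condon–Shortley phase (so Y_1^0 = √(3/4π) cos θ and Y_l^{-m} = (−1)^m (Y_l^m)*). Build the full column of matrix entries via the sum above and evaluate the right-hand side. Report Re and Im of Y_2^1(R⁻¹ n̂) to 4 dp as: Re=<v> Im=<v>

Need the full column D^2_{m',1} for m'=−2..2 at α=1.7780, β=2.1571, γ=5.6626.
cos(β/2)=0.472607, sin(β/2)=0.881273
d^2_{-2,1}: single k=3 term ⇒ +0.646937;  D = -0.330282-0.556274i
d^2_{-1,1}: k∈[2..3] ⇒ +0.520406 -0.603174 = -0.082768;  D = +0.060954-0.055993i
d^2_{0,1}: k∈[1..2] ⇒ +0.227869 -0.792333 = -0.564463;  D = -0.459212-0.328242i
d^2_{1,1}: k∈[0..1] ⇒ +0.049888 -0.520406 = -0.470518;  D = -0.189011+0.430885i
d^2_{2,1}: single k=0 term ⇒ -0.186055;  D = +0.182114+0.038089i
Y_2^{m'}(θ=0.1372,φ=1.3628) and Σ D·Y over m':
  (-0.3303-0.5563i)·(-0.0066-0.0029i)  (+0.0610-0.0560i)·(+0.0216-0.1024i)  (-0.4592-0.3282i)·(+0.6131+0.0000i)  (-0.1890+0.4309i)·(-0.0216-0.1024i)  (+0.1821+0.0381i)·(-0.0066+0.0029i)
Y_2^1(R⁻¹ n̂) = -0.238496-0.193727i

Re=-0.2385 Im=-0.1937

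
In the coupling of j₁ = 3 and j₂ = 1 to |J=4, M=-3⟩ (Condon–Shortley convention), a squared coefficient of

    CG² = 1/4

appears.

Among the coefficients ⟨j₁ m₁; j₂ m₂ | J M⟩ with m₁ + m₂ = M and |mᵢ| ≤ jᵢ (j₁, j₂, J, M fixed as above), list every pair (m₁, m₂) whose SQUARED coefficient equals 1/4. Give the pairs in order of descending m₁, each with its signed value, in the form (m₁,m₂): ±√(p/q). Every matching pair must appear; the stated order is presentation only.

Admissible pairs with m₁+m₂ = M = -3: (-3,0), (-2,-1)
  (m₁,m₂)=(-2,-1): CG² = 3/4, CG = +√(3/4)
  (m₁,m₂)=(-3,0): CG² = 1/4, CG = +√(1/4)   ← matches the target
Pairs with CG² = 1/4: (-3,0): +√(1/4)

(-3,0): +√(1/4)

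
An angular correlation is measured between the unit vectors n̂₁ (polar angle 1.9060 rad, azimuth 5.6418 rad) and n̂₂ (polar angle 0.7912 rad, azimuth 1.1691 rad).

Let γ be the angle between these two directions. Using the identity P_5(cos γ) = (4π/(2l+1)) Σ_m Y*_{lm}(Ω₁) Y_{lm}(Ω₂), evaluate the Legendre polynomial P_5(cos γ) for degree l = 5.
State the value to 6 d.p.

-0.282414

Expand P_5 via completeness: Σ_{m} conj(Y_{5,m}) at Ω₁ times Y_{5,m} at Ω₂ —
  term(m=-5) = -0.027419-0.010709i   from Y*(Ω₁)=-0.347827+0.022757i, Y(Ω₂)=+0.076488+0.035793i
  term(m=-4) = -0.058234+0.082959i   from Y*(Ω₁)=+0.322012+0.209159i, Y(Ω₂)=-0.009498+0.263798i
  term(m=-3) = -0.002146-0.002451i   from Y*(Ω₁)=+0.002627+0.007123i, Y(Ω₂)=-0.400685+0.153435i
  term(m=-2) = -0.086643+0.045039i   from Y*(Ω₁)=+0.095380-0.321942i, Y(Ω₂)=-0.201907-0.209308i
  term(m=-1) = -0.003477-0.014226i   from Y*(Ω₁)=-0.065215+0.048696i, Y(Ω₂)=-0.070348+0.165605i
  term(m=+0) = +0.108625+0.000000i   from Y*(Ω₁)=-0.314036-0.000000i, Y(Ω₂)=-0.345901+0.000000i
  term(m=+1) = -0.003477+0.014226i   from Y*(Ω₁)=+0.065215+0.048696i, Y(Ω₂)=+0.070348+0.165605i
  term(m=+2) = -0.086643-0.045039i   from Y*(Ω₁)=+0.095380+0.321942i, Y(Ω₂)=-0.201907+0.209308i
  term(m=+3) = -0.002146+0.002451i   from Y*(Ω₁)=-0.002627+0.007123i, Y(Ω₂)=+0.400685+0.153435i
  term(m=+4) = -0.058234-0.082959i   from Y*(Ω₁)=+0.322012-0.209159i, Y(Ω₂)=-0.009498-0.263798i
  term(m=+5) = -0.027419+0.010709i   from Y*(Ω₁)=+0.347827+0.022757i, Y(Ω₂)=-0.076488+0.035793i
Total Σ_m = -0.247212-0.000000i. Multiply by 1.142397: -0.282414-0.000000i. P_5(cos γ) = -0.282414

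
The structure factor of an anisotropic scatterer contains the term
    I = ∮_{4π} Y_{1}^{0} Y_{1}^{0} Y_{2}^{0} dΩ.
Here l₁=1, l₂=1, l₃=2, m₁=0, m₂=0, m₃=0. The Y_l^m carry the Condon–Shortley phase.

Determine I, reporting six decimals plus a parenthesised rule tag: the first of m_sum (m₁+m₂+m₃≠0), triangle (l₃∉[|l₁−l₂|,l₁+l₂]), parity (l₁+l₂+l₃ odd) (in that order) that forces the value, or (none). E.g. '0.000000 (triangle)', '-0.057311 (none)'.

0.252313 (none)

Checks pass: Σm=0; 4 even; l₃=2∈[0,2].
(2·1+1)(2·1+1)(2·2+1) = 45
Δ: 0! 2! 2! / 5! → 1/30
sum: t=0:+1/1 = 1/1
3j²(1 1 2; 0 0 0) = Δ·Π!·Σ² = 2/15  (sign +1)
(m-triple is (0,0,0) — same symbol as above.)
combine: 4πI² = 45·2/15·2/15 = 4/5
take √, sign +1: I = 0.25231325
No selection rule forces the value: the integral is nonzero (none).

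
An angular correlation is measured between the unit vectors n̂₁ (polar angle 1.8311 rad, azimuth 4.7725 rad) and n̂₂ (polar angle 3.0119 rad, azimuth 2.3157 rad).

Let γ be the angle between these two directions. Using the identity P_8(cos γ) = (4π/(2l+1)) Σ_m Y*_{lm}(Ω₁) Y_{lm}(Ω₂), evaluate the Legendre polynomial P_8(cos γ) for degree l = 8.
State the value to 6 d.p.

0.059039

Expand P_8 via completeness: Σ_{m} conj(Y_{8,m}) at Ω₁ times Y_{8,m} at Ω₂ —
  term(m=-8) = 0.00000 + 0.00000j   from Y*(Ω₁)=0.34740 + 0.18125j, Y(Ω₂)=0.00000 + 0.00000j
  term(m=-7) = -0.00000 - 0.00000j   from Y*(Ω₁)=0.17052 - 0.38105j, Y(Ω₂)=0.00000 - 0.00000j
  term(m=-6) = 0.00000 - 0.00000j   from Y*(Ω₁)=0.00183 + 0.00069j, Y(Ω₂)=0.00001 - 0.00002j
  term(m=-5) = -0.00012 + 0.00003j   from Y*(Ω₁)=0.10474 - 0.33792j, Y(Ω₂)=-0.00019 - 0.00029j
  term(m=-4) = 0.00043 + 0.00018j   from Y*(Ω₁)=-0.12521 - 0.03070j, Y(Ω₂)=-0.00358 - 0.00058j
  term(m=-3) = 0.00388 + 0.00738j   from Y*(Ω₁)=0.05271 - 0.28913j, Y(Ω₂)=-0.02234 + 0.01748j
  term(m=-2) = 0.00568 - 0.02783j   from Y*(Ω₁)=-0.17942 - 0.02168j, Y(Ω₂)=-0.01272 + 0.15667j
  term(m=-1) = 0.11149 - 0.09104j   from Y*(Ω₁)=0.01576 - 0.26188j, Y(Ω₂)=0.37192 + 0.40334j
  term(m=+0) = -0.16284 + 0.00000j   from Y*(Ω₁)=-0.19467 + 0.00000j, Y(Ω₂)=0.83651 + 0.00000j
  term(m=+1) = 0.11149 + 0.09104j   from Y*(Ω₁)=-0.01576 - 0.26188j, Y(Ω₂)=-0.37192 + 0.40334j
  term(m=+2) = 0.00568 + 0.02783j   from Y*(Ω₁)=-0.17942 + 0.02168j, Y(Ω₂)=-0.01272 - 0.15667j
  term(m=+3) = 0.00388 - 0.00738j   from Y*(Ω₁)=-0.05271 - 0.28913j, Y(Ω₂)=0.02234 + 0.01748j
  term(m=+4) = 0.00043 - 0.00018j   from Y*(Ω₁)=-0.12521 + 0.03070j, Y(Ω₂)=-0.00358 + 0.00058j
  term(m=+5) = -0.00012 - 0.00003j   from Y*(Ω₁)=-0.10474 - 0.33792j, Y(Ω₂)=0.00019 - 0.00029j
  term(m=+6) = 0.00000 + 0.00000j   from Y*(Ω₁)=0.00183 - 0.00069j, Y(Ω₂)=0.00001 + 0.00002j
  term(m=+7) = -0.00000 + 0.00000j   from Y*(Ω₁)=-0.17052 - 0.38105j, Y(Ω₂)=-0.00000 - 0.00000j
  term(m=+8) = 0.00000 - 0.00000j   from Y*(Ω₁)=0.34740 - 0.18125j, Y(Ω₂)=0.00000 - 0.00000j
Σ over m = 0.07987 - 0.00000j; ×(4π/17) → 0.05904 - 0.00000j. Real part: 0.059039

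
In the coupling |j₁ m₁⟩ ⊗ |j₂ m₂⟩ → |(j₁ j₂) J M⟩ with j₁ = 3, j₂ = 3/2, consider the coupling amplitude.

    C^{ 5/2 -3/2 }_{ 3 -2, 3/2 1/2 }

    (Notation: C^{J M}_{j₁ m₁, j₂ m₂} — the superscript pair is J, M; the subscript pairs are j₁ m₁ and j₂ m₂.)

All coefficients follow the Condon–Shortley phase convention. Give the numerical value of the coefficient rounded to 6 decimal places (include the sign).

√[6·2!4!1!/8! · 1!5!2!1!1!4!] = √(288/7)
  +(−1)^1/∏(1,1,4,1,0,0)! = -1/24  (running -1/24)
  +(−1)^2/∏(2,0,3,0,1,1)! = 1/12  (running 1/24)
⟨..|..⟩ = √(288/7)·(1/24) = +0.267261

+√(1/14) = +0.267261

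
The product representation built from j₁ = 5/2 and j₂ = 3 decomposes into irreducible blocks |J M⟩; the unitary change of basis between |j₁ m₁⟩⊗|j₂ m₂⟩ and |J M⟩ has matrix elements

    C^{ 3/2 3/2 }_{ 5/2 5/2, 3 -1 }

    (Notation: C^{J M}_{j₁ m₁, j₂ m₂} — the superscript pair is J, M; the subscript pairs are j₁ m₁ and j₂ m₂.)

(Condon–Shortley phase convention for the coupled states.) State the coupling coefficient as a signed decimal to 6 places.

√[4·4!1!2!/8! · 5!0!2!4!3!0!] = √(1152/7)
  +(−1)^0/∏(0,4,0,2,1,0)! = 1/48  (running 1/48)
⟨..|..⟩ = √(1152/7)·(1/48) = +0.267261

+√(1/14) = +0.267261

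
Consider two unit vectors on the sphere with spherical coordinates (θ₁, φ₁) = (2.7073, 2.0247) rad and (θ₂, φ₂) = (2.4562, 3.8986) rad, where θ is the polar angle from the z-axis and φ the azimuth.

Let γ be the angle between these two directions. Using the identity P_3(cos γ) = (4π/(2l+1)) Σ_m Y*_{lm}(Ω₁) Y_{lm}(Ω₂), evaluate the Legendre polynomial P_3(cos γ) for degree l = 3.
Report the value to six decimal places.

-0.330263

Addition theorem: P_3(cos γ) = (4π/7) Σ_m Y*_{lm}(Ω₁) Y_{lm}(Ω₂), m = −3…3:
  m=-3: (0.03040 - 0.00645j) × (0.06818 + 0.08091j) = 0.00260 + 0.00202j  (running Σ = 0.00260 + 0.00202j)
  m=-2: (0.10103 + 0.12937j) × (-0.01799 + 0.31649j) = -0.04276 + 0.02965j  (running Σ = -0.04017 + 0.03167j)
  m=-1: (-0.18572 + 0.38067j) × (-0.29690 + 0.28051j) = -0.05164 - 0.16512j  (running Σ = -0.09181 - 0.13345j)
  m=0: (-0.37739 + 0.00000j) × (0.00095 + 0.00000j) = -0.00036 + 0.00000j  (running Σ = -0.09217 - 0.13345j)
  m=1: (0.18572 + 0.38067j) × (0.29690 + 0.28051j) = -0.05164 + 0.16512j  (running Σ = -0.14380 + 0.03167j)
  m=2: (0.10103 - 0.12937j) × (-0.01799 - 0.31649j) = -0.04276 - 0.02965j  (running Σ = -0.18657 + 0.00202j)
  m=3: (-0.03040 - 0.00645j) × (-0.06818 + 0.08091j) = 0.00260 - 0.00202j  (running Σ = -0.18397 - 0.00000j)
Σ over m = -0.18397 - 0.00000j; ×(4π/7) → -0.33026 - 0.00000j. Real part: -0.330263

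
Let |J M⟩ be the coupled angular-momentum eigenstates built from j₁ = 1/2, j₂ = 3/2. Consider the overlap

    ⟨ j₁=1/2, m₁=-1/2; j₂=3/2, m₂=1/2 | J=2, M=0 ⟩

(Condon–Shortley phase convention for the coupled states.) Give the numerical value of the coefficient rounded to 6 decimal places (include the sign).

triangle: 0!·1!·3!/5! = 6/120
(j±m)!: 0!·1!·2!·1!·2!·2! = 8
prefactor² = (2J+1)·Δ·N² = 2
  k=0: +1/(0!·0!·1!·2!·0!·1!) = 1/2
Σ = 1/2  ⇒  CG² = 2·(1/2)² = 1/2
CG = +√(1/2) = +0.707107

+√(1/2) ≈ +0.707107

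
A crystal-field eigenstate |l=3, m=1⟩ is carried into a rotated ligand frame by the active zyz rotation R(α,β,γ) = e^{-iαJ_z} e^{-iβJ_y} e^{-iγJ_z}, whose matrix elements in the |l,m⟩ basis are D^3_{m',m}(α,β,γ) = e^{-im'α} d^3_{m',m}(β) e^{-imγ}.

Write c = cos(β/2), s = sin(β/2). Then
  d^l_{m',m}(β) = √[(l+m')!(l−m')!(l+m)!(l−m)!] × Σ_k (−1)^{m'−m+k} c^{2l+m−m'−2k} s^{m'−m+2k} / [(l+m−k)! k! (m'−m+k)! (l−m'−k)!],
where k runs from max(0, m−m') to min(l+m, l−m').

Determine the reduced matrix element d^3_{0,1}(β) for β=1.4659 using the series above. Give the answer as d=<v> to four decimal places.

d^3_{0,1}(β=1.4659) via the finite sum:
c=cos(1.465900/2)=0.743204, s=sin(1.465900/2)=0.669065; N=√[6·6·24·2]=41.569219
Admissible k: 1..3 (factorial args all ≥0)
  k=1: (−1)^0·41.5692/(12)·0.7432^5·0.6691^1 = +0.525532
  k=2: (−1)^1·41.5692/(4)·0.7432^3·0.6691^3 = -1.277735
  k=3: (−1)^2·41.5692/(12)·0.7432^1·0.6691^5 = +0.345176
d^3_{0,1}(1.4659) = +0.525532 -1.277735 +0.345176 = -0.407028

d=-0.4070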